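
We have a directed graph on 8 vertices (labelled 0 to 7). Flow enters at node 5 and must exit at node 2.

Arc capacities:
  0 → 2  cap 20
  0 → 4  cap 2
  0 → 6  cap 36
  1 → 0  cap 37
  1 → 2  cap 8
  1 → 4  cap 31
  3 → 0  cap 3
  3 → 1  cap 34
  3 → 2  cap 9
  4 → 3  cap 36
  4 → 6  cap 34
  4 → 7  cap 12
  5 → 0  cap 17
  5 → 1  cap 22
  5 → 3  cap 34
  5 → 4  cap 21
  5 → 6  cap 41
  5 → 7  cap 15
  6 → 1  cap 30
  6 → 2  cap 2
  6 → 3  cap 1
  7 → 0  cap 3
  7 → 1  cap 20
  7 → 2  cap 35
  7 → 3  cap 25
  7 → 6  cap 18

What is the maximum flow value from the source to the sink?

augment #1: 5→0→2 bottleneck 17, total now 17
augment #2: 5→1→2 bottleneck 8, total now 25
augment #3: 5→3→2 bottleneck 9, total now 34
augment #4: 5→6→2 bottleneck 2, total now 36
augment #5: 5→7→2 bottleneck 15, total now 51
augment #6: 5→1→0→2 bottleneck 3, total now 54
augment #7: 5→4→7→2 bottleneck 12, total now 66

Maximum flow value: 66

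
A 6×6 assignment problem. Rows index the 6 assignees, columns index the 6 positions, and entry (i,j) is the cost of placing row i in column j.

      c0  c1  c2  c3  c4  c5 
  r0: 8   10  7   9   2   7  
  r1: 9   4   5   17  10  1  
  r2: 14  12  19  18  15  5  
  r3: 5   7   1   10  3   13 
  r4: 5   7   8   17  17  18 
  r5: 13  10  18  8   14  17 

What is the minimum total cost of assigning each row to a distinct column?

optimal assignment: row0→col4 (cost 2), row1→col1 (cost 4), row2→col5 (cost 5), row3→col2 (cost 1), row4→col0 (cost 5), row5→col3 (cost 8)
total = 2 + 4 + 5 + 1 + 5 + 8 = 25

Minimum assignment cost: 25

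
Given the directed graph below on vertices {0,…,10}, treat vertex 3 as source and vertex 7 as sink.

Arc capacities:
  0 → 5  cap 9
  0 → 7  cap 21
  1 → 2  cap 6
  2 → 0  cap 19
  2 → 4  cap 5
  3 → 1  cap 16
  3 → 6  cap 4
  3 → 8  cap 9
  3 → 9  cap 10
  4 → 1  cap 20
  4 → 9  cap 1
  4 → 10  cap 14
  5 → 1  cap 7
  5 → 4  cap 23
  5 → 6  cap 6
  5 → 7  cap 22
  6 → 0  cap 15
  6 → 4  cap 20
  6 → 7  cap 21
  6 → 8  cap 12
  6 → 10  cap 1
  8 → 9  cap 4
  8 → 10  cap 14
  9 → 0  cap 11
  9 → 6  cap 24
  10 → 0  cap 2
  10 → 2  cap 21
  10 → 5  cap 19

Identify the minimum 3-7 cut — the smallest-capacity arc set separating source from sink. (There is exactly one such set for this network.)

augment #1: 3→6→7 push 4
augment #2: 3→9→0→7 push 10
augment #3: 3→1→2→0→7 push 6
augment #4: 3→8→9→0→7 push 1
augment #5: 3→8→9→6→7 push 3
augment #6: 3→8→10→0→7 push 2
augment #7: 3→8→10→5→7 push 3
max flow = 29; residual-reachable set from 3 gives S-side
cut edges (S→T): {(1,2), (3,6), (3,8), (3,9)} total cap 29

Min-cut arcs: {(1,2), (3,6), (3,8), (3,9)} (total capacity 29)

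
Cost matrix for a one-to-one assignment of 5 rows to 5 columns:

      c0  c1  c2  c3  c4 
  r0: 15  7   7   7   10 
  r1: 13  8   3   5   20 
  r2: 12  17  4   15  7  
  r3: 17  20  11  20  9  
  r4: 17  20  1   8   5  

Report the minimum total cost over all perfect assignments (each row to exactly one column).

Minimum assignment cost: 34

optimal assignment: row0→col1 (cost 7), row1→col3 (cost 5), row2→col0 (cost 12), row3→col4 (cost 9), row4→col2 (cost 1)
total = 7 + 5 + 12 + 9 + 1 = 34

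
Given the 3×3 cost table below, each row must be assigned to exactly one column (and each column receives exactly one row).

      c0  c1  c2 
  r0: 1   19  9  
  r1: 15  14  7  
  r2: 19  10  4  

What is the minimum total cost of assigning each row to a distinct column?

Minimum assignment cost: 18

optimal assignment: row0→col0 (cost 1), row1→col2 (cost 7), row2→col1 (cost 10)
total = 1 + 7 + 10 = 18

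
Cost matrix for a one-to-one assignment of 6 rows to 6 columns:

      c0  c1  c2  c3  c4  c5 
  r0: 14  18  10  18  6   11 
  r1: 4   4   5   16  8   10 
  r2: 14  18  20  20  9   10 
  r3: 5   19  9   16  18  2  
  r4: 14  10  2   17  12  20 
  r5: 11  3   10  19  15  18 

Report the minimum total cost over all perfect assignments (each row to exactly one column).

Minimum assignment cost: 37

optimal assignment: row0→col4 (cost 6), row1→col0 (cost 4), row2→col3 (cost 20), row3→col5 (cost 2), row4→col2 (cost 2), row5→col1 (cost 3)
total = 6 + 4 + 20 + 2 + 2 + 3 = 37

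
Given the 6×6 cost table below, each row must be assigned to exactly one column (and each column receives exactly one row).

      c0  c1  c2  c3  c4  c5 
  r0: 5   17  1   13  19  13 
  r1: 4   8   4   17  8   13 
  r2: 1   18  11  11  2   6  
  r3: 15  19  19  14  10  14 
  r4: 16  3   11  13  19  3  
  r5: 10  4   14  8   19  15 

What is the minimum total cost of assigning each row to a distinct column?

Minimum assignment cost: 28

optimal assignment: row0→col2 (cost 1), row1→col0 (cost 4), row2→col4 (cost 2), row3→col3 (cost 14), row4→col5 (cost 3), row5→col1 (cost 4)
total = 1 + 4 + 2 + 14 + 3 + 4 = 28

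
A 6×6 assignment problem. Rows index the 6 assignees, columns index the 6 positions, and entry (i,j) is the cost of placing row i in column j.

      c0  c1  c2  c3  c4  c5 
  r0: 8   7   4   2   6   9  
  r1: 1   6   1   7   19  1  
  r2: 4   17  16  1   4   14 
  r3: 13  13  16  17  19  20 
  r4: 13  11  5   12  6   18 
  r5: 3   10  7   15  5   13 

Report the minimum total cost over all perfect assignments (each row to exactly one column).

one of 2 optimal assignments: row0→col2 (cost 4), row1→col5 (cost 1), row2→col3 (cost 1), row3→col1 (cost 13), row4→col4 (cost 6), row5→col0 (cost 3)
total = 4 + 1 + 1 + 13 + 6 + 3 = 28

Minimum assignment cost: 28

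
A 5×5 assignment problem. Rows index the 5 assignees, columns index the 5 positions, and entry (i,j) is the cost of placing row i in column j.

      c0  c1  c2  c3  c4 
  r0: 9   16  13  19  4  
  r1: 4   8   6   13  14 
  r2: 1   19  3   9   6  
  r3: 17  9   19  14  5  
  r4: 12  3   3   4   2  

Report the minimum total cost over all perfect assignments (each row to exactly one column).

Minimum assignment cost: 24

one of 2 optimal assignments: row0→col4 (cost 4), row1→col0 (cost 4), row2→col2 (cost 3), row3→col1 (cost 9), row4→col3 (cost 4)
total = 4 + 4 + 3 + 9 + 4 = 24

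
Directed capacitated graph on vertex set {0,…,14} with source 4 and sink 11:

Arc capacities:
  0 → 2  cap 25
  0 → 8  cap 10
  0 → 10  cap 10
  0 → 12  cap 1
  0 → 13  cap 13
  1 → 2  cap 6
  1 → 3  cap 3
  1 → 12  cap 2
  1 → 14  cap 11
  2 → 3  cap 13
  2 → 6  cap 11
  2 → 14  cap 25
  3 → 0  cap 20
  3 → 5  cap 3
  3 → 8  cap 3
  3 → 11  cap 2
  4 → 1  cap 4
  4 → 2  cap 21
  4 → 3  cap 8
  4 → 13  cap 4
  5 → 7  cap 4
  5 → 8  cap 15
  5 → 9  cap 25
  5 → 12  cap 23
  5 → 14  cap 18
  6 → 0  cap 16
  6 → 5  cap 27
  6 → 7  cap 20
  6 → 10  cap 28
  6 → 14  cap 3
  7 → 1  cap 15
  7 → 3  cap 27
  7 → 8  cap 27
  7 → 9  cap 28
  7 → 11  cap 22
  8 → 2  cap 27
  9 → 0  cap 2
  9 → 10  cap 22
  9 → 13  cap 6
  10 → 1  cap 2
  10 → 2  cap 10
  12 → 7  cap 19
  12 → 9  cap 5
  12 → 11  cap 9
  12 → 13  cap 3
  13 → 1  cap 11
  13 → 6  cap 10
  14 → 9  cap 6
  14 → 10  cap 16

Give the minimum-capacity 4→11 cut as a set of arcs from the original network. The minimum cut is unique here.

Min-cut arcs: {(0,12), (1,12), (2,6), (3,5), (3,11), (13,6)} (total capacity 29)

augment #1: 4→3→11 push 2
augment #2: 4→1→12→11 push 2
augment #3: 4→2→6→7→11 push 11
augment #4: 4→3→0→12→11 push 1
augment #5: 4→3→5→7→11 push 3
augment #6: 4→13→6→7→11 push 4
augment #7: 4→3→0→13→6→7→11 push 2
augment #8: 4→1→3→0→13→6→7→11 push 2
augment #9: 4→2→3→0→13→6→5→12→11 push 2
max flow = 29; residual-reachable set from 4 gives S-side
cut edges (S→T): {(0,12), (1,12), (2,6), (3,5), (3,11), (13,6)} total cap 29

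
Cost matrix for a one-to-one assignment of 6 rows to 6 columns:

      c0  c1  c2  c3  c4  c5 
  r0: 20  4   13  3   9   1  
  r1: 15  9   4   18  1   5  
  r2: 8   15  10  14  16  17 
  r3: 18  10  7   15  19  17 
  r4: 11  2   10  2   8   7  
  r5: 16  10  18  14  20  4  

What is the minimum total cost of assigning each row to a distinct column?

Minimum assignment cost: 25

optimal assignment: row0→col3 (cost 3), row1→col4 (cost 1), row2→col0 (cost 8), row3→col2 (cost 7), row4→col1 (cost 2), row5→col5 (cost 4)
total = 3 + 1 + 8 + 7 + 2 + 4 = 25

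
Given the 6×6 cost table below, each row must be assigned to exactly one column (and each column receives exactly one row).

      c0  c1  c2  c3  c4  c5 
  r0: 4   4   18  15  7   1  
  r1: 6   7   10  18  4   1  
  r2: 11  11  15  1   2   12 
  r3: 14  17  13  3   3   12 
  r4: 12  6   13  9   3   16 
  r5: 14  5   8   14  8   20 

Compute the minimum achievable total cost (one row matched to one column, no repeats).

optimal assignment: row0→col0 (cost 4), row1→col5 (cost 1), row2→col3 (cost 1), row3→col4 (cost 3), row4→col1 (cost 6), row5→col2 (cost 8)
total = 4 + 1 + 1 + 3 + 6 + 8 = 23

Minimum assignment cost: 23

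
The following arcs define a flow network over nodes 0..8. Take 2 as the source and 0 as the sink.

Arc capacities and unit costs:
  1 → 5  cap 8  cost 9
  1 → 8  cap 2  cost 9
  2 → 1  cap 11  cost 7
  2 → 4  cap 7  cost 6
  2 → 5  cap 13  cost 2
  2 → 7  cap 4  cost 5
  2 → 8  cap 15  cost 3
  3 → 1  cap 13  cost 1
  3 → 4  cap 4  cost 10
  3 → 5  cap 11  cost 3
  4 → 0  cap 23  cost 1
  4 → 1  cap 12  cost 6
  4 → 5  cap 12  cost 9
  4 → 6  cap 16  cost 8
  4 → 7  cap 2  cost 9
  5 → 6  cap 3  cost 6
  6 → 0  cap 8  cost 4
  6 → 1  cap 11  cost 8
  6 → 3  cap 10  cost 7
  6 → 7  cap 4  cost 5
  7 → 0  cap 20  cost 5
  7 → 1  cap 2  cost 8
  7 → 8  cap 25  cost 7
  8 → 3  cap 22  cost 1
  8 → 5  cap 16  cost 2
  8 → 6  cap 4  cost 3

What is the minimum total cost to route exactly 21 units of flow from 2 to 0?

shortest-cost path #1: 2→4→0 push 7 @ unit cost 7 (adds 49)
shortest-cost path #2: 2→7→0 push 4 @ unit cost 10 (adds 40)
shortest-cost path #3: 2→8→6→0 push 4 @ unit cost 10 (adds 40)
shortest-cost path #4: 2→5→6→0 push 3 @ unit cost 12 (adds 36)
shortest-cost path #5: 2→8→3→4→0 push 3 @ unit cost 15 (adds 45)
total cost = 210

Minimum cost for 21 units: 210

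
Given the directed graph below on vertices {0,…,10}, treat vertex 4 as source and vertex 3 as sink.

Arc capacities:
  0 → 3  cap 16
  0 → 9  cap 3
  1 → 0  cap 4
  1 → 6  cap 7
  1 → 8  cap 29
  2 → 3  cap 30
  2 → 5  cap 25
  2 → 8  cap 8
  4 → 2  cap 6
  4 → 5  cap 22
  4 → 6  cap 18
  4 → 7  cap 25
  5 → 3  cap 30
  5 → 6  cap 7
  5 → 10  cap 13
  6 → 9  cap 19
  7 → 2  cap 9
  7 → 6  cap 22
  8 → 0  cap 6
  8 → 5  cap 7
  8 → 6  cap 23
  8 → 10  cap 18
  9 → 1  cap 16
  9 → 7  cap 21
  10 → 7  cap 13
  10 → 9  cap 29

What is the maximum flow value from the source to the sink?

Maximum flow value: 53

augment #1: 4→2→3 bottleneck 6, total now 6
augment #2: 4→5→3 bottleneck 22, total now 28
augment #3: 4→7→2→3 bottleneck 9, total now 37
augment #4: 4→6→9→1→0→3 bottleneck 4, total now 41
augment #5: 4→6→9→1→8→0→3 bottleneck 6, total now 47
augment #6: 4→6→9→1→8→5→3 bottleneck 6, total now 53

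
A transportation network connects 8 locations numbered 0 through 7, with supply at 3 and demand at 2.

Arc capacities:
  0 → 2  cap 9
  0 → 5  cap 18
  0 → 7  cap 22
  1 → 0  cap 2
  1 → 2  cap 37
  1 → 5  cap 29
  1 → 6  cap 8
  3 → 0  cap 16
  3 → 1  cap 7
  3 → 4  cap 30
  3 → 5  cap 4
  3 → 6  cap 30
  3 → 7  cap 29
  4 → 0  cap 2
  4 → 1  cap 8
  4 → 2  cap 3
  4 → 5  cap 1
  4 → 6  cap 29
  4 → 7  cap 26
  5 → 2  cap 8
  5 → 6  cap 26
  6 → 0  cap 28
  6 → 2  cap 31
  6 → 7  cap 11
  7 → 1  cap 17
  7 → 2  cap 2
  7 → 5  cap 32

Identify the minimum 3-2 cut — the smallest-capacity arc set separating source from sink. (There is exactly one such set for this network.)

Min-cut arcs: {(0,2), (3,1), (4,1), (4,2), (5,2), (6,2), (7,1), (7,2)} (total capacity 85)

augment #1: 3→0→2 push 9
augment #2: 3→1→2 push 7
augment #3: 3→4→2 push 3
augment #4: 3→5→2 push 4
augment #5: 3→6→2 push 30
augment #6: 3→7→2 push 2
augment #7: 3→0→5→2 push 4
augment #8: 3→4→1→2 push 8
augment #9: 3→4→6→2 push 1
augment #10: 3→7→1→2 push 17
max flow = 85; residual-reachable set from 3 gives S-side
cut edges (S→T): {(0,2), (3,1), (4,1), (4,2), (5,2), (6,2), (7,1), (7,2)} total cap 85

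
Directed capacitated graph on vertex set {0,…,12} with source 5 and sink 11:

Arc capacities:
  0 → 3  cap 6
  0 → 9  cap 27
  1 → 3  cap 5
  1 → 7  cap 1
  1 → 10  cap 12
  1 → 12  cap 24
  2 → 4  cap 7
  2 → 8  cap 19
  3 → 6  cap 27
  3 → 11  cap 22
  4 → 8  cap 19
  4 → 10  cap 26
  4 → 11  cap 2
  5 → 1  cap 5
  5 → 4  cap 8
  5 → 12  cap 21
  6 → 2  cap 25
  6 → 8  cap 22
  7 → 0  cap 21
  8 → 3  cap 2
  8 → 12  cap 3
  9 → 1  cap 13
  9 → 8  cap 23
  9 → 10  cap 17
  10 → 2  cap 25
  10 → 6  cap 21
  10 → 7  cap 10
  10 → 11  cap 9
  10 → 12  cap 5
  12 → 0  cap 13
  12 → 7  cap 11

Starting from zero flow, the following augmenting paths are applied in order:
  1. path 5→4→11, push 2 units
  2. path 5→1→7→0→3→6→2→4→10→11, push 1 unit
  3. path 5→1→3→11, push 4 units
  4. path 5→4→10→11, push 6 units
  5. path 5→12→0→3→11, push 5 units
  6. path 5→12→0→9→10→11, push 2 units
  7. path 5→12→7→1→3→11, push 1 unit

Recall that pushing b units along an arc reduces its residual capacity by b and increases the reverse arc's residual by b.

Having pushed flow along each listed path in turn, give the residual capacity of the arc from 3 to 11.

after path 1 (5→4→11, push 2): res(3,11)=22
after path 2 (5→1→7→0→3→6→2→4→10→11, push 1): res(3,11)=22
after path 3 (5→1→3→11, push 4): res(3,11)=18
after path 4 (5→4→10→11, push 6): res(3,11)=18
after path 5 (5→12→0→3→11, push 5): res(3,11)=13
after path 6 (5→12→0→9→10→11, push 2): res(3,11)=13
after path 7 (5→12→7→1→3→11, push 1): res(3,11)=12

Residual capacity of (3,11): 12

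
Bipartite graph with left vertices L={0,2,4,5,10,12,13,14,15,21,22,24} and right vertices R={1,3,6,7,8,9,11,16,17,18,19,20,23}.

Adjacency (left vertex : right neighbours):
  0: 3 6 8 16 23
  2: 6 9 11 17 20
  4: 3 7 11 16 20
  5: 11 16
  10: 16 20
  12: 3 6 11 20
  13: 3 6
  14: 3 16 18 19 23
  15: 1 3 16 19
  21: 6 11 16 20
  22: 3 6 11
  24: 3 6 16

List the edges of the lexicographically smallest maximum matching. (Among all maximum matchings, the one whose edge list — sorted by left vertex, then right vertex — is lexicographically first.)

Lex-smallest maximum matching: {(0,8), (2,9), (4,7), (5,11), (10,16), (12,3), (13,6), (14,18), (15,1), (21,20)}

|M| = 10 (so the lex-smallest maximum matching has 10 edges)
process left vertices in ascending order; for each, take the smallest-labelled available neighbour that still permits 10 edges overall, or leave it unmatched if none does
lex-smallest matching: {0-8, 2-9, 4-7, 5-11, 10-16, 12-3, 13-6, 14-18, 15-1, 21-20}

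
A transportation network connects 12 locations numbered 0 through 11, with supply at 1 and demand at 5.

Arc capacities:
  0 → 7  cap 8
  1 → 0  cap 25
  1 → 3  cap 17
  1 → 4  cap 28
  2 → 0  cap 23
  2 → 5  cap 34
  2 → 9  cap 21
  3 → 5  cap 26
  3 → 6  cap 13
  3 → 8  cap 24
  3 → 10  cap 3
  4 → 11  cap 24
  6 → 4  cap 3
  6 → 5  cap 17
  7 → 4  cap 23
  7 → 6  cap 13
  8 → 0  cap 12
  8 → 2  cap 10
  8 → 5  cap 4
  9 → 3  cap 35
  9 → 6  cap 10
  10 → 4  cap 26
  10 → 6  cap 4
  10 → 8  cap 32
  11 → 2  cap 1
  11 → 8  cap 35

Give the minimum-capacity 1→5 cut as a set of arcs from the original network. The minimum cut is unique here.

Min-cut arcs: {(0,7), (1,3), (8,2), (8,5), (11,2)} (total capacity 40)

augment #1: 1→3→5 push 17
augment #2: 1→0→7→6→5 push 8
augment #3: 1→4→11→2→5 push 1
augment #4: 1→4→11→8→5 push 4
augment #5: 1→4→11→8→2→5 push 10
max flow = 40; residual-reachable set from 1 gives S-side
cut edges (S→T): {(0,7), (1,3), (8,2), (8,5), (11,2)} total cap 40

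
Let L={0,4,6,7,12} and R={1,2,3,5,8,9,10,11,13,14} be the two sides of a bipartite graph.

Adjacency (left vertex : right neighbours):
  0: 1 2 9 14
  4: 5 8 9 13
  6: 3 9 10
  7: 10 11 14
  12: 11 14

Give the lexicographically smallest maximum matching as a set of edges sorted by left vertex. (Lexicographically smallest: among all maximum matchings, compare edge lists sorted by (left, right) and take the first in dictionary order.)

|M| = 5 (so the lex-smallest maximum matching has 5 edges)
process left vertices in ascending order; for each, take the smallest-labelled available neighbour that still permits 5 edges overall, or leave it unmatched if none does
lex-smallest matching: {0-1, 4-5, 6-3, 7-10, 12-11}

Lex-smallest maximum matching: {(0,1), (4,5), (6,3), (7,10), (12,11)}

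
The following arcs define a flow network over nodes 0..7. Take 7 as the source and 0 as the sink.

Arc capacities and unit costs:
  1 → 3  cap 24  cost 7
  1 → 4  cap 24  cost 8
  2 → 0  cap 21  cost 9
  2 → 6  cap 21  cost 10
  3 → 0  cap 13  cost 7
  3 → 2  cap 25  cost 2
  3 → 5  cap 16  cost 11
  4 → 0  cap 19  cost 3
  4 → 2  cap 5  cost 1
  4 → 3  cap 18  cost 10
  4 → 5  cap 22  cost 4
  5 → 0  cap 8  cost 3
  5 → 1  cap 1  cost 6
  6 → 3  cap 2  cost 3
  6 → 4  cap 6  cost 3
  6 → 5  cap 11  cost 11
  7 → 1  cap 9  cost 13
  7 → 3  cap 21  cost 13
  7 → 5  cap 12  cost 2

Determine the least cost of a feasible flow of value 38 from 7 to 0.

shortest-cost path #1: 7→5→0 push 8 @ unit cost 5 (adds 40)
shortest-cost path #2: 7→5→1→4→0 push 1 @ unit cost 19 (adds 19)
shortest-cost path #3: 7→3→0 push 13 @ unit cost 20 (adds 260)
shortest-cost path #4: 7→1→4→0 push 9 @ unit cost 24 (adds 216)
shortest-cost path #5: 7→3→2→0 push 7 @ unit cost 24 (adds 168)
total cost = 703

Minimum cost for 38 units: 703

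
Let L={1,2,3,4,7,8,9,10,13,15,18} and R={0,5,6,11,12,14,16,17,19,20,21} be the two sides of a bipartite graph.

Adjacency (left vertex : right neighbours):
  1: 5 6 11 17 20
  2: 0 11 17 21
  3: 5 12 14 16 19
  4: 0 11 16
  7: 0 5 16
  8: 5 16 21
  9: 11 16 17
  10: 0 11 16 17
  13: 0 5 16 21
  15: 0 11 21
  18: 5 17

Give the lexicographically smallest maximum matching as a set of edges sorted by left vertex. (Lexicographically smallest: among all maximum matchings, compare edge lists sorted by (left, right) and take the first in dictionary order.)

Lex-smallest maximum matching: {(1,6), (2,0), (3,12), (4,11), (7,5), (8,16), (9,17), (13,21)}

|M| = 8 (so the lex-smallest maximum matching has 8 edges)
process left vertices in ascending order; for each, take the smallest-labelled available neighbour that still permits 8 edges overall, or leave it unmatched if none does
lex-smallest matching: {1-6, 2-0, 3-12, 4-11, 7-5, 8-16, 9-17, 13-21}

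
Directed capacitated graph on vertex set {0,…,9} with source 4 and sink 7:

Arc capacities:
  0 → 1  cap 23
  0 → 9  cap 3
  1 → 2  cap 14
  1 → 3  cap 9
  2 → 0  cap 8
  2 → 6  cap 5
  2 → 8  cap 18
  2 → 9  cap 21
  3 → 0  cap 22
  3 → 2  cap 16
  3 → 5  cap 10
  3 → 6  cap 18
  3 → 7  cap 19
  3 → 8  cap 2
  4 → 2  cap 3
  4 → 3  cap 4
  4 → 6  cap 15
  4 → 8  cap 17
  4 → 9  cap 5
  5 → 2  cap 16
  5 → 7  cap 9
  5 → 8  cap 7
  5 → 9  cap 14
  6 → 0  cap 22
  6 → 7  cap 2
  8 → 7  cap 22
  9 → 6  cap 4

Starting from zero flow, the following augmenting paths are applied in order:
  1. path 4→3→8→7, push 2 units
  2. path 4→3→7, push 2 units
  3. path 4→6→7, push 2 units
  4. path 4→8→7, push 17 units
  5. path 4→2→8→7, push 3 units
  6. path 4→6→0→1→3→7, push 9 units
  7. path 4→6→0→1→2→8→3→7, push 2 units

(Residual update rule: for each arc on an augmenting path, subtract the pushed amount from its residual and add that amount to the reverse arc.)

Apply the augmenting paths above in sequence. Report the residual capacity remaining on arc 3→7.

after path 1 (4→3→8→7, push 2): res(3,7)=19
after path 2 (4→3→7, push 2): res(3,7)=17
after path 3 (4→6→7, push 2): res(3,7)=17
after path 4 (4→8→7, push 17): res(3,7)=17
after path 5 (4→2→8→7, push 3): res(3,7)=17
after path 6 (4→6→0→1→3→7, push 9): res(3,7)=8
after path 7 (4→6→0→1→2→8→3→7, push 2): res(3,7)=6

Residual capacity of (3,7): 6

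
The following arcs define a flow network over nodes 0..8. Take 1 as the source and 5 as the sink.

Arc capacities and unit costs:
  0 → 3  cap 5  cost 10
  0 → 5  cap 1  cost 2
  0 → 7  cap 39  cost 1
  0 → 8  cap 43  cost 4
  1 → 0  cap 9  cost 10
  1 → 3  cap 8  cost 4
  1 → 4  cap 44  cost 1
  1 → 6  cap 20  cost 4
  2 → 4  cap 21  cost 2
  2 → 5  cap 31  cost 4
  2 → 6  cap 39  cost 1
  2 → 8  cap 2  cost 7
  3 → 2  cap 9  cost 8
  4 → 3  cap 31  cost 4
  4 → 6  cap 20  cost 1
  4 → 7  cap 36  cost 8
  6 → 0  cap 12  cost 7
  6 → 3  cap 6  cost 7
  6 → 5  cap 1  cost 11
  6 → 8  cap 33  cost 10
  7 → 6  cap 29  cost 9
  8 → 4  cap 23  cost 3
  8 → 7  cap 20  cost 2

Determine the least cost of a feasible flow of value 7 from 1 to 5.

shortest-cost path #1: 1→4→6→0→5 push 1 @ unit cost 11 (adds 11)
shortest-cost path #2: 1→4→6→5 push 1 @ unit cost 13 (adds 13)
shortest-cost path #3: 1→3→2→5 push 5 @ unit cost 16 (adds 80)
total cost = 104

Minimum cost for 7 units: 104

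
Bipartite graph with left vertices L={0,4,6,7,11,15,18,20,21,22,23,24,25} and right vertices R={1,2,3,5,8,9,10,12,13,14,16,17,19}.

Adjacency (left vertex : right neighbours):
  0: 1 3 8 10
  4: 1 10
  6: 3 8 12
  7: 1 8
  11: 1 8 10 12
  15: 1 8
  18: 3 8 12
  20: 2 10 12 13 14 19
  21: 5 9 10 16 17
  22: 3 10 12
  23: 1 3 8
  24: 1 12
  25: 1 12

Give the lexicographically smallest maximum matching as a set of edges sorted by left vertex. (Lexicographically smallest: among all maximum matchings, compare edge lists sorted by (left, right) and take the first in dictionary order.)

|M| = 7 (so the lex-smallest maximum matching has 7 edges)
process left vertices in ascending order; for each, take the smallest-labelled available neighbour that still permits 7 edges overall, or leave it unmatched if none does
lex-smallest matching: {0-1, 4-10, 6-3, 7-8, 11-12, 20-2, 21-5}

Lex-smallest maximum matching: {(0,1), (4,10), (6,3), (7,8), (11,12), (20,2), (21,5)}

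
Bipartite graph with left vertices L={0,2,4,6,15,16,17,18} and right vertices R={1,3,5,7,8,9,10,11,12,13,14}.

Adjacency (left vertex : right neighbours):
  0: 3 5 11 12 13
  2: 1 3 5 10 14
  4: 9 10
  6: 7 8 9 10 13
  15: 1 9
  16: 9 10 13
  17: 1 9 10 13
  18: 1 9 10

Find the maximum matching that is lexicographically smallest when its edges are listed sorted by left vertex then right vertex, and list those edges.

Lex-smallest maximum matching: {(0,3), (2,5), (4,9), (6,7), (15,1), (16,10), (17,13)}

|M| = 7 (so the lex-smallest maximum matching has 7 edges)
process left vertices in ascending order; for each, take the smallest-labelled available neighbour that still permits 7 edges overall, or leave it unmatched if none does
lex-smallest matching: {0-3, 2-5, 4-9, 6-7, 15-1, 16-10, 17-13}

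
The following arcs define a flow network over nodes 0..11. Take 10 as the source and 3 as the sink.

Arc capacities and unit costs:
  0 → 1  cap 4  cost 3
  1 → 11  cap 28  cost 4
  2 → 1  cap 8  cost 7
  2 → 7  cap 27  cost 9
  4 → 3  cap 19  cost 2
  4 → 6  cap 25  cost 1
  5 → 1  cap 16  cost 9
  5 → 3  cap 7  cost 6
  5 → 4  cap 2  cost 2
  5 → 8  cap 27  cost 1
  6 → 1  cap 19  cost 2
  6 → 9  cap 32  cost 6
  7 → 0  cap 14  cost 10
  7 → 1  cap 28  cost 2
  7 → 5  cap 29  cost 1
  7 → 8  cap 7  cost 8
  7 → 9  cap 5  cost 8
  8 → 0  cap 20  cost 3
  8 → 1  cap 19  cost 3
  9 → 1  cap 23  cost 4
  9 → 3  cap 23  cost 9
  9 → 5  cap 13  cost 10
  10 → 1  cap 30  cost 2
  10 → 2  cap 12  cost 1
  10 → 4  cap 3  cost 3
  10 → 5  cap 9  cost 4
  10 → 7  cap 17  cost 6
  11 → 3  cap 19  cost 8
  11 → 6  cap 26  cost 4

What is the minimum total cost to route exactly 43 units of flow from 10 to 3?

shortest-cost path #1: 10→4→3 push 3 @ unit cost 5 (adds 15)
shortest-cost path #2: 10→5→4→3 push 2 @ unit cost 8 (adds 16)
shortest-cost path #3: 10→5→3 push 7 @ unit cost 10 (adds 70)
shortest-cost path #4: 10→1→11→3 push 19 @ unit cost 14 (adds 266)
shortest-cost path #5: 10→7→9→3 push 5 @ unit cost 23 (adds 115)
shortest-cost path #6: 10→1→11→6→9→3 push 7 @ unit cost 25 (adds 175)
total cost = 657

Minimum cost for 43 units: 657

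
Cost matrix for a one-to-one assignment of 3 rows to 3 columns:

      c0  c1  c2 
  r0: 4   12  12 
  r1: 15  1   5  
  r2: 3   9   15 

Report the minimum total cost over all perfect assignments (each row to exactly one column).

optimal assignment: row0→col2 (cost 12), row1→col1 (cost 1), row2→col0 (cost 3)
total = 12 + 1 + 3 = 16

Minimum assignment cost: 16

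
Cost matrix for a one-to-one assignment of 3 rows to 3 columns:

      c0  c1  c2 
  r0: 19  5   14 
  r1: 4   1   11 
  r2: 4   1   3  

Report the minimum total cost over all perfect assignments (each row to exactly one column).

optimal assignment: row0→col1 (cost 5), row1→col0 (cost 4), row2→col2 (cost 3)
total = 5 + 4 + 3 = 12

Minimum assignment cost: 12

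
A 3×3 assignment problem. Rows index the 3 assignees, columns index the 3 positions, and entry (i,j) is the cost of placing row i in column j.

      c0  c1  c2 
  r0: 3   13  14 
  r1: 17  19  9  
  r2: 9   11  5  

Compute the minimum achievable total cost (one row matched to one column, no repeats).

optimal assignment: row0→col0 (cost 3), row1→col2 (cost 9), row2→col1 (cost 11)
total = 3 + 9 + 11 = 23

Minimum assignment cost: 23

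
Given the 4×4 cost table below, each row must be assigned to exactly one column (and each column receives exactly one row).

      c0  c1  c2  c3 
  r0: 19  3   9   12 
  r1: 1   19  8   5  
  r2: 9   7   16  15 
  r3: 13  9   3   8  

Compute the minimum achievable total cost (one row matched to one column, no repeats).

optimal assignment: row0→col1 (cost 3), row1→col3 (cost 5), row2→col0 (cost 9), row3→col2 (cost 3)
total = 3 + 5 + 9 + 3 = 20

Minimum assignment cost: 20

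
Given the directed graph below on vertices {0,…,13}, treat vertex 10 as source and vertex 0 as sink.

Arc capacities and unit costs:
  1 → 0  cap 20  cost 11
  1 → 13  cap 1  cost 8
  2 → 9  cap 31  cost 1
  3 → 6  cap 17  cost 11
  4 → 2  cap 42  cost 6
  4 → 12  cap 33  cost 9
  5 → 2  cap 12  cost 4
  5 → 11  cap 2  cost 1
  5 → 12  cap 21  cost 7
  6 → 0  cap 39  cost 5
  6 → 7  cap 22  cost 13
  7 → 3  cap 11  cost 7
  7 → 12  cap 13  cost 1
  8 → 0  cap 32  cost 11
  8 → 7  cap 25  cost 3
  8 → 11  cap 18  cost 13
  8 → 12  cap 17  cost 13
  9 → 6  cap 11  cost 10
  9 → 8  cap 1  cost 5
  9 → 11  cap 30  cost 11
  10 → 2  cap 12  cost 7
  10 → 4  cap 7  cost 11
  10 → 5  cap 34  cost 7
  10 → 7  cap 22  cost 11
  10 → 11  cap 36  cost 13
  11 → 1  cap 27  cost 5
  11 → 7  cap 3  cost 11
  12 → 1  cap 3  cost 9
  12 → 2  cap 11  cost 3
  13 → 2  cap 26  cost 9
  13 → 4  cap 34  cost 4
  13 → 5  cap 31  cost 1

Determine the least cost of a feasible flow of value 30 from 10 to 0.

shortest-cost path #1: 10→2→9→6→0 push 11 @ unit cost 23 (adds 253)
shortest-cost path #2: 10→5→11→1→0 push 2 @ unit cost 24 (adds 48)
shortest-cost path #3: 10→2→9→8→0 push 1 @ unit cost 24 (adds 24)
shortest-cost path #4: 10→11→1→0 push 16 @ unit cost 29 (adds 464)
total cost = 789

Minimum cost for 30 units: 789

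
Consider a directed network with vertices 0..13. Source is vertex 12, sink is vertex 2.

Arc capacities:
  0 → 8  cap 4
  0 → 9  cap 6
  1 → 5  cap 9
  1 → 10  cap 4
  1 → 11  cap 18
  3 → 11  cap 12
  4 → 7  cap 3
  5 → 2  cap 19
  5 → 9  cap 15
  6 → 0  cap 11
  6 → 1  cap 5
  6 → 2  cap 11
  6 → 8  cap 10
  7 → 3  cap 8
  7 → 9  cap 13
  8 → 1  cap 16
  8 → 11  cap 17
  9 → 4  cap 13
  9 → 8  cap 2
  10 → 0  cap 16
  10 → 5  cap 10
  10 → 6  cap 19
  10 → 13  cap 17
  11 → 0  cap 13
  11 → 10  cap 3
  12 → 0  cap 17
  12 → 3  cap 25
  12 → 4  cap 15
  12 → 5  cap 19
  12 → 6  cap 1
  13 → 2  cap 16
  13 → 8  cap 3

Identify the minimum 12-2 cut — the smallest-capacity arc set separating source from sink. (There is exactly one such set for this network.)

Min-cut arcs: {(1,10), (5,2), (11,10), (12,6)} (total capacity 27)

augment #1: 12→5→2 push 19
augment #2: 12→6→2 push 1
augment #3: 12→3→11→10→6→2 push 3
augment #4: 12→0→8→1→10→6→2 push 4
max flow = 27; residual-reachable set from 12 gives S-side
cut edges (S→T): {(1,10), (5,2), (11,10), (12,6)} total cap 27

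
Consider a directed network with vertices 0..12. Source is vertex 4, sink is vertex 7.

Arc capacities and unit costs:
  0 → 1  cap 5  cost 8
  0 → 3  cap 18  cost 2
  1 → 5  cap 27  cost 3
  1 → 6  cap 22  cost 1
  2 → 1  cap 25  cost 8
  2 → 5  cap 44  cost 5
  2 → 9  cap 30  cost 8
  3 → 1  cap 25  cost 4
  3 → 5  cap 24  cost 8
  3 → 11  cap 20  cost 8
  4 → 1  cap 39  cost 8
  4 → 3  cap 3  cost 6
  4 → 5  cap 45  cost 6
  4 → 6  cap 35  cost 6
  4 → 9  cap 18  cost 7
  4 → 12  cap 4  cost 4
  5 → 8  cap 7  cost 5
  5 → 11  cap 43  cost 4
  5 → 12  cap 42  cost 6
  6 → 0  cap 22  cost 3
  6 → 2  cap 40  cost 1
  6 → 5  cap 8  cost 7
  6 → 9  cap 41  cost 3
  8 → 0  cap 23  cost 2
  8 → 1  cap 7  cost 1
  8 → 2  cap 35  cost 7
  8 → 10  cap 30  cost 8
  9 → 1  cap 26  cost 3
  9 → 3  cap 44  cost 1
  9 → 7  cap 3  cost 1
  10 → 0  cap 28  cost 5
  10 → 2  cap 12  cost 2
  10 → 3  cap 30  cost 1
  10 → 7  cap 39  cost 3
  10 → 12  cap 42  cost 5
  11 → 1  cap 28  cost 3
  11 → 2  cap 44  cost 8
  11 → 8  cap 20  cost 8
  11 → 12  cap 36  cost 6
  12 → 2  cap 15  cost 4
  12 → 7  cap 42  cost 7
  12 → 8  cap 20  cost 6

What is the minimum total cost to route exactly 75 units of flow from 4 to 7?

shortest-cost path #1: 4→9→7 push 3 @ unit cost 8 (adds 24)
shortest-cost path #2: 4→12→7 push 4 @ unit cost 11 (adds 44)
shortest-cost path #3: 4→5→12→7 push 38 @ unit cost 19 (adds 722)
shortest-cost path #4: 4→5→8→10→7 push 7 @ unit cost 22 (adds 154)
shortest-cost path #5: 4→3→11→8→10→7 push 3 @ unit cost 33 (adds 99)
shortest-cost path #6: 4→1→5→11→8→10→7 push 17 @ unit cost 34 (adds 578)
shortest-cost path #7: 4→1→5→12→8→10→7 push 3 @ unit cost 34 (adds 102)
total cost = 1723

Minimum cost for 75 units: 1723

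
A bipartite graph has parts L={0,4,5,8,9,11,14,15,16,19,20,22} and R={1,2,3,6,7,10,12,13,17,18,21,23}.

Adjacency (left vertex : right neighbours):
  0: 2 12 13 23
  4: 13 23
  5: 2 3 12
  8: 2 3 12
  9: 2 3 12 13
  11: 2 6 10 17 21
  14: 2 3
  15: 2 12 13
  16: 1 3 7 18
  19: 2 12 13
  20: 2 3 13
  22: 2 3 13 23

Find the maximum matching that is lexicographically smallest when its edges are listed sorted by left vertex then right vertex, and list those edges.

|M| = 7 (so the lex-smallest maximum matching has 7 edges)
process left vertices in ascending order; for each, take the smallest-labelled available neighbour that still permits 7 edges overall, or leave it unmatched if none does
lex-smallest matching: {0-2, 4-13, 5-3, 8-12, 11-6, 16-1, 22-23}

Lex-smallest maximum matching: {(0,2), (4,13), (5,3), (8,12), (11,6), (16,1), (22,23)}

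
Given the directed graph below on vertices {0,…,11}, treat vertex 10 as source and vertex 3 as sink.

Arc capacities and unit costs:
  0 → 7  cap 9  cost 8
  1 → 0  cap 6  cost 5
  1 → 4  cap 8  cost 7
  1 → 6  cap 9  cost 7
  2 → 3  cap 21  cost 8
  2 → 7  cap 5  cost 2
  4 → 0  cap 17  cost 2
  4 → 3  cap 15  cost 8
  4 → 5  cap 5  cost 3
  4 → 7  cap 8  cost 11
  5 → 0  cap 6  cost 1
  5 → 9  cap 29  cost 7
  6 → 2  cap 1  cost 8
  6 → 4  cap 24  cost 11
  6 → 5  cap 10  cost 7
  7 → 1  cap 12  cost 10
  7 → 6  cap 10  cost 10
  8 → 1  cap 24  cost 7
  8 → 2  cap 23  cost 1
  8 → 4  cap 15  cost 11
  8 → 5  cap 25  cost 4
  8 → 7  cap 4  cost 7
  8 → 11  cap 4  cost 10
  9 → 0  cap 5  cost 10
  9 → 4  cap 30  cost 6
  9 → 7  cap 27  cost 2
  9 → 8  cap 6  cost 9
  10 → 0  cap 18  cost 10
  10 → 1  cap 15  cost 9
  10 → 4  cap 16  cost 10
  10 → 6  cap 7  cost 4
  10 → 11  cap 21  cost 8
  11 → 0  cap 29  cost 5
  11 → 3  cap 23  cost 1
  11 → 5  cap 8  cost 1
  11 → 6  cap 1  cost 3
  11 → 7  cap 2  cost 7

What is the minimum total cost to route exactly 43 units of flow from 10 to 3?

shortest-cost path #1: 10→11→3 push 21 @ unit cost 9 (adds 189)
shortest-cost path #2: 10→4→3 push 15 @ unit cost 18 (adds 270)
shortest-cost path #3: 10→6→2→3 push 1 @ unit cost 20 (adds 20)
shortest-cost path #4: 10→6→5→9→8→2→3 push 6 @ unit cost 36 (adds 216)
total cost = 695

Minimum cost for 43 units: 695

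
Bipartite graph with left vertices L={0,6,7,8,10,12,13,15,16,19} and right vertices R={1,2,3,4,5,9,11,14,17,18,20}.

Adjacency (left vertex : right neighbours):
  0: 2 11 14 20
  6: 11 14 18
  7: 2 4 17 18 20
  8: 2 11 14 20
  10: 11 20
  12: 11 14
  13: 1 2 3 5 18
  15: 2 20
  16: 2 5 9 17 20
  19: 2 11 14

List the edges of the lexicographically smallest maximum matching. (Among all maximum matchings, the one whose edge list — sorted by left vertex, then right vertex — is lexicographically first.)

Lex-smallest maximum matching: {(0,2), (6,18), (7,4), (8,11), (10,20), (12,14), (13,1), (16,5)}

|M| = 8 (so the lex-smallest maximum matching has 8 edges)
process left vertices in ascending order; for each, take the smallest-labelled available neighbour that still permits 8 edges overall, or leave it unmatched if none does
lex-smallest matching: {0-2, 6-18, 7-4, 8-11, 10-20, 12-14, 13-1, 16-5}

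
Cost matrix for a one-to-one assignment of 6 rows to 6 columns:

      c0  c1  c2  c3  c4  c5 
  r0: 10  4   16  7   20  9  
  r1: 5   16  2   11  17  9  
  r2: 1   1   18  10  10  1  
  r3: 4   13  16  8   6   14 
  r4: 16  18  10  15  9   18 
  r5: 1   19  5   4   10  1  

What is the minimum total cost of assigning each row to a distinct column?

Minimum assignment cost: 24

one of 2 optimal assignments: row0→col1 (cost 4), row1→col2 (cost 2), row2→col5 (cost 1), row3→col0 (cost 4), row4→col4 (cost 9), row5→col3 (cost 4)
total = 4 + 2 + 1 + 4 + 9 + 4 = 24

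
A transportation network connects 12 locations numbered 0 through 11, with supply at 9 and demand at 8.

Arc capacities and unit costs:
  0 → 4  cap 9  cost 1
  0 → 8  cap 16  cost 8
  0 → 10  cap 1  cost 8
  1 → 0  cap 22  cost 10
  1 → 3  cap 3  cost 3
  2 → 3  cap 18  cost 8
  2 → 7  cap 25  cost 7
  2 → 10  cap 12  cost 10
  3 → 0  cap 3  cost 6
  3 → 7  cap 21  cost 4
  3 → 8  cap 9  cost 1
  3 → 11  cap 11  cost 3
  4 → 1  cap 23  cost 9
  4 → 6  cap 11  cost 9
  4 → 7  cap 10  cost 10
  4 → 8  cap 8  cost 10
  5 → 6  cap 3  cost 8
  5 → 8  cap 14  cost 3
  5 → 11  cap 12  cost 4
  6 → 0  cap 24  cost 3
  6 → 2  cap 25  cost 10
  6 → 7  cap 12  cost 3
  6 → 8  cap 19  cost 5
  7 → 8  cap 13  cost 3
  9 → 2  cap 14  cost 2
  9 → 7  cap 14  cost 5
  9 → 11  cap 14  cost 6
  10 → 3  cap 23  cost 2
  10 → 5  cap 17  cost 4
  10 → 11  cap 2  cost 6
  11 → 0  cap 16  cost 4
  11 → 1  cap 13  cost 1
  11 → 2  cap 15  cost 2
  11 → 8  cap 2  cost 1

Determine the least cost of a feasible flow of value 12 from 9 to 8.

shortest-cost path #1: 9→11→8 push 2 @ unit cost 7 (adds 14)
shortest-cost path #2: 9→7→8 push 10 @ unit cost 8 (adds 80)
total cost = 94

Minimum cost for 12 units: 94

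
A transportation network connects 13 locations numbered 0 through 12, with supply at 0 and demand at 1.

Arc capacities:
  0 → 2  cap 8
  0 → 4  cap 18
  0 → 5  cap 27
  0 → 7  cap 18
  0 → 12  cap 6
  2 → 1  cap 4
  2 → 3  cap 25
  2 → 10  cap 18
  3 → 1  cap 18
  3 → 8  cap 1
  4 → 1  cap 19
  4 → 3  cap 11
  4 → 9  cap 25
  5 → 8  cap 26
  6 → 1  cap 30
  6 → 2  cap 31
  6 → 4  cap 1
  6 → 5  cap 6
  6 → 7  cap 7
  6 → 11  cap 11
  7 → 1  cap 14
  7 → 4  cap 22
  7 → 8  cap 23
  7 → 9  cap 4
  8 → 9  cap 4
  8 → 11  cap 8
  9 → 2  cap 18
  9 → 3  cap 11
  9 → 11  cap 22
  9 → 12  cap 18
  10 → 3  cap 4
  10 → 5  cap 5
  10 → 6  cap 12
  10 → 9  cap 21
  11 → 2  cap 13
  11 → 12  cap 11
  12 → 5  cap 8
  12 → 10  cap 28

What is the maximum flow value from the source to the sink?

augment #1: 0→2→1 bottleneck 4, total now 4
augment #2: 0→4→1 bottleneck 18, total now 22
augment #3: 0→7→1 bottleneck 14, total now 36
augment #4: 0→2→3→1 bottleneck 4, total now 40
augment #5: 0→7→4→1 bottleneck 1, total now 41
augment #6: 0→7→4→3→1 bottleneck 3, total now 44
augment #7: 0→12→10→3→1 bottleneck 4, total now 48
augment #8: 0→12→10→6→1 bottleneck 2, total now 50
augment #9: 0→5→8→9→3→1 bottleneck 4, total now 54
augment #10: 0→5→8→11→2→3→1 bottleneck 3, total now 57
augment #11: 0→5→8→11→2→10→6→1 bottleneck 5, total now 62

Maximum flow value: 62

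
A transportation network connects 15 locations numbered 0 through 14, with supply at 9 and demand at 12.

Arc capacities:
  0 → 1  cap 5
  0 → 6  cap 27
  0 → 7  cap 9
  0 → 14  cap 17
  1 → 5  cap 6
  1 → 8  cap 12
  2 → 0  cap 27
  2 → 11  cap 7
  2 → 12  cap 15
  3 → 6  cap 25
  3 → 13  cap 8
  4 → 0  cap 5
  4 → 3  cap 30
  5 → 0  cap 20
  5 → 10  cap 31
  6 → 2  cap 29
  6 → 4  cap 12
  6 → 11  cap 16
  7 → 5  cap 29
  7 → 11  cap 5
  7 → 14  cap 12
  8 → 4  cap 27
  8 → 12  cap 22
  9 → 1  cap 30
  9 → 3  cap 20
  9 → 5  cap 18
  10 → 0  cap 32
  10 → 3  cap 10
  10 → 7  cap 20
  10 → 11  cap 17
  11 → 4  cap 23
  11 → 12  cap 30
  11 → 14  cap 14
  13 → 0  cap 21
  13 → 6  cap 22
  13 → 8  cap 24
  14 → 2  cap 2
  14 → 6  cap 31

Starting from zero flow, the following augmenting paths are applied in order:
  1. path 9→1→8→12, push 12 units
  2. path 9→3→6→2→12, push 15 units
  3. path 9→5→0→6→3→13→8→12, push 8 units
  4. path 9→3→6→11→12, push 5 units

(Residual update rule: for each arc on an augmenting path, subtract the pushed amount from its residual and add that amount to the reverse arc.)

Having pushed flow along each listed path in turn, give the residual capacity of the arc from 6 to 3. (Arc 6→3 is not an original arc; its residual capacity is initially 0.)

after path 1 (9→1→8→12, push 12): res(6,3)=0
after path 2 (9→3→6→2→12, push 15): res(6,3)=15
after path 3 (9→5→0→6→3→13→8→12, push 8): res(6,3)=7
after path 4 (9→3→6→11→12, push 5): res(6,3)=12

Residual capacity of (6,3): 12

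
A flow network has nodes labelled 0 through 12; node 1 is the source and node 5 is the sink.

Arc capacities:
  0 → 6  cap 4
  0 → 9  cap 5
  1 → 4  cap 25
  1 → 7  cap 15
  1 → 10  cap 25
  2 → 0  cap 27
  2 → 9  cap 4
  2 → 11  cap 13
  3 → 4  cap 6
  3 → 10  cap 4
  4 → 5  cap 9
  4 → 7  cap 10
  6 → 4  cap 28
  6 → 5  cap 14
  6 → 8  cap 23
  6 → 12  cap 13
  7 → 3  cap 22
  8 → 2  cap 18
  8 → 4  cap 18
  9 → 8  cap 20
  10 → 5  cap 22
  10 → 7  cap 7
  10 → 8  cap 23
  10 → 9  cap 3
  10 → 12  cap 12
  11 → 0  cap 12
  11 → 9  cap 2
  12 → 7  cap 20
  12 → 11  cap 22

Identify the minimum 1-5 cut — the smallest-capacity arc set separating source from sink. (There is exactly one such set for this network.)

augment #1: 1→4→5 push 9
augment #2: 1→10→5 push 22
augment #3: 1→10→8→2→0→6→5 push 3
augment #4: 1→7→3→10→8→2→0→6→5 push 1
max flow = 35; residual-reachable set from 1 gives S-side
cut edges (S→T): {(0,6), (4,5), (10,5)} total cap 35

Min-cut arcs: {(0,6), (4,5), (10,5)} (total capacity 35)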